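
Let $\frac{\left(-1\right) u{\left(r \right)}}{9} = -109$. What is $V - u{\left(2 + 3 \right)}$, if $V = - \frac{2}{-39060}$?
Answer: $- \frac{19158929}{19530} \approx -981.0$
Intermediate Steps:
$u{\left(r \right)} = 981$ ($u{\left(r \right)} = \left(-9\right) \left(-109\right) = 981$)
$V = \frac{1}{19530}$ ($V = \left(-2\right) \left(- \frac{1}{39060}\right) = \frac{1}{19530} \approx 5.1203 \cdot 10^{-5}$)
$V - u{\left(2 + 3 \right)} = \frac{1}{19530} - 981 = - \frac{19158929}{19530}$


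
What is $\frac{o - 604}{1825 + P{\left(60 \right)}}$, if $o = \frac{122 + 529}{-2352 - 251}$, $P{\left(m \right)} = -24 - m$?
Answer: $- \frac{1572863}{4531823} \approx -0.34707$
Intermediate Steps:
$o = - \frac{651}{2603}$ ($o = \frac{651}{-2603} = 651 \left(- \frac{1}{2603}\right) = - \frac{651}{2603} \approx -0.2501$)
$\frac{o - 604}{1825 + P{\left(60 \right)}} = \frac{- \frac{651}{2603} - 604}{1825 - 84} = - \frac{1572863}{2603 \left(1825 - 84\right)} = - \frac{1572863}{2603 \cdot 1741} = \left(- \frac{1572863}{2603}\right) \frac{1}{1741} = - \frac{1572863}{4531823}$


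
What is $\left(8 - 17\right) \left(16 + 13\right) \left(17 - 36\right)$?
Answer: $4959$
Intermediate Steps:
$\left(8 - 17\right) \left(16 + 13\right) \left(17 - 36\right) = \left(-9\right) 29 \left(-19\right) = \left(-261\right) \left(-19\right) = 4959$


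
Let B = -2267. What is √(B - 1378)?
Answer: 27*I*√5 ≈ 60.374*I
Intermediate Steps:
√(B - 1378) = √(-2267 - 1378) = √(-3645) = 27*I*√5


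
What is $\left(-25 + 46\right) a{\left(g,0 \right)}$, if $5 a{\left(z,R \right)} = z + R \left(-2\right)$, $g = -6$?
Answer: $- \frac{126}{5} \approx -25.2$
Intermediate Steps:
$a{\left(z,R \right)} = - \frac{2 R}{5} + \frac{z}{5}$ ($a{\left(z,R \right)} = \frac{z + R \left(-2\right)}{5} = \frac{z - 2 R}{5} = - \frac{2 R}{5} + \frac{z}{5}$)
$\left(-25 + 46\right) a{\left(g,0 \right)} = \left(-25 + 46\right) \left(\left(- \frac{2}{5}\right) 0 + \frac{1}{5} \left(-6\right)\right) = 21 \left(0 - \frac{6}{5}\right) = 21 \left(- \frac{6}{5}\right) = - \frac{126}{5}$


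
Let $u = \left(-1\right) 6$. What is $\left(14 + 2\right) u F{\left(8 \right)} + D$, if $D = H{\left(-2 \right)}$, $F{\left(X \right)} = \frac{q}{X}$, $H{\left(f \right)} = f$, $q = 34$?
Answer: $-410$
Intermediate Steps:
$F{\left(X \right)} = \frac{34}{X}$
$u = -6$
$D = -2$
$\left(14 + 2\right) u F{\left(8 \right)} + D = \left(14 + 2\right) \left(-6\right) \frac{34}{8} - 2 = 16 \left(-6\right) 34 \cdot \frac{1}{8} - 2 = \left(-96\right) \frac{17}{4} - 2 = -408 - 2 = -410$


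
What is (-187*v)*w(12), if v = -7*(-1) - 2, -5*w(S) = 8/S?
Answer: 374/3 ≈ 124.67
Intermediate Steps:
w(S) = -8/(5*S)
v = 5 (v = 7 - 2 = 5)
(-187*v)*w(12) = (-187*5)*(-8/5/12) = -(-1496)/12 = -935*(-2/15) = 374/3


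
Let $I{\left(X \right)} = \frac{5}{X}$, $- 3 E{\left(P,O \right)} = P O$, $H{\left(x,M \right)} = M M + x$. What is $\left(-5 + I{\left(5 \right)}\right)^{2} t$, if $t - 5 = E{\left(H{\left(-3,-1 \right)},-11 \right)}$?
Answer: $- \frac{112}{3} \approx -37.333$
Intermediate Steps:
$H{\left(x,M \right)} = x + M^{2}$ ($H{\left(x,M \right)} = M^{2} + x = x + M^{2}$)
$E{\left(P,O \right)} = - \frac{O P}{3}$ ($E{\left(P,O \right)} = - \frac{P O}{3} = - \frac{O P}{3}$)
$t = - \frac{7}{3}$ ($t = 5 - - \frac{11 \left(-3 + \left(-1\right)^{2}\right)}{3} = 5 - - \frac{11 \left(-3 + 1\right)}{3} = 5 - \left(- \frac{11}{3}\right) \left(-2\right) = 5 - \frac{22}{3} = - \frac{7}{3} \approx -2.3333$)
$\left(-5 + I{\left(5 \right)}\right)^{2} t = \left(-5 + \frac{5}{5}\right)^{2} \left(- \frac{7}{3}\right) = \left(-5 + 5 \cdot \frac{1}{5}\right)^{2} \left(- \frac{7}{3}\right) = \left(-5 + 1\right)^{2} \left(- \frac{7}{3}\right) = \left(-4\right)^{2} \left(- \frac{7}{3}\right) = 16 \left(- \frac{7}{3}\right) = - \frac{112}{3}$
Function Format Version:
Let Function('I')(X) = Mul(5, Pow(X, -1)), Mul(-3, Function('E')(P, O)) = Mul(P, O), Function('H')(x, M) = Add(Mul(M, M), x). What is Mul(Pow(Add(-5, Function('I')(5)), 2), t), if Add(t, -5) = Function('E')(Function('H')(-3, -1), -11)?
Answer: Rational(-112, 3) ≈ -37.333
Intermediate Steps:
Function('H')(x, M) = Add(x, Pow(M, 2)) (Function('H')(x, M) = Add(Pow(M, 2), x) = Add(x, Pow(M, 2)))
Function('E')(P, O) = Mul(Rational(-1, 3), O, P) (Function('E')(P, O) = Mul(Rational(-1, 3), Mul(P, O)) = Mul(Rational(-1, 3), Mul(O, P)) = Mul(Rational(-1, 3), O, P))
t = Rational(-7, 3) (t = Add(5, Mul(Rational(-1, 3), -11, Add(-3, Pow(-1, 2)))) = Add(5, Mul(Rational(-1, 3), -11, Add(-3, 1))) = Add(5, Mul(Rational(-1, 3), -11, -2)) = Add(5, Rational(-22, 3)) = Rational(-7, 3) ≈ -2.3333)
Mul(Pow(Add(-5, Function('I')(5)), 2), t) = Mul(Pow(Add(-5, Mul(5, Pow(5, -1))), 2), Rational(-7, 3)) = Mul(Pow(Add(-5, Mul(5, Rational(1, 5))), 2), Rational(-7, 3)) = Mul(Pow(Add(-5, 1), 2), Rational(-7, 3)) = Mul(Pow(-4, 2), Rational(-7, 3)) = Mul(16, Rational(-7, 3)) = Rational(-112, 3)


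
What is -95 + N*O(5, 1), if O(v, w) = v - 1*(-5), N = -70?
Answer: -795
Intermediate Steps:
O(v, w) = 5 + v (O(v, w) = v + 5 = 5 + v)
-95 + N*O(5, 1) = -95 - 70*(5 + 5) = -95 - 70*10 = -95 - 700 = -795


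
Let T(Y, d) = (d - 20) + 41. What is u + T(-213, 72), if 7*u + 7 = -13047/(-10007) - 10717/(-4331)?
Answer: 28074915724/303382219 ≈ 92.540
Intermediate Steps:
u = -139630643/303382219 (u = -1 + (-13047/(-10007) - 10717/(-4331))/7 = -1 + (-13047*(-1/10007) - 10717*(-1/4331))/7 = -1 + (13047/10007 + 10717/4331)/7 = -1 + (1/7)*(163751576/43340317) = -1 + 163751576/303382219 = -139630643/303382219 ≈ -0.46025)
T(Y, d) = 21 + d (T(Y, d) = (-20 + d) + 41 = 21 + d)
u + T(-213, 72) = -139630643/303382219 + (21 + 72) = -139630643/303382219 + 93 = 28074915724/303382219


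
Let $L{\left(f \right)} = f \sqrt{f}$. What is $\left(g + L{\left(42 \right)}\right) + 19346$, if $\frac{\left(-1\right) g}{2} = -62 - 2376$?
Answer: $24222 + 42 \sqrt{42} \approx 24494.0$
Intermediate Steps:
$g = 4876$ ($g = - 2 \left(-62 - 2376\right) = \left(-2\right) \left(-2438\right) = 4876$)
$L{\left(f \right)} = f^{\frac{3}{2}}$
$\left(g + L{\left(42 \right)}\right) + 19346 = \left(4876 + 42^{\frac{3}{2}}\right) + 19346 = \left(4876 + 42 \sqrt{42}\right) + 19346 = 24222 + 42 \sqrt{42}$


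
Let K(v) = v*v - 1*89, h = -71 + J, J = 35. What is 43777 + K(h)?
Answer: 44984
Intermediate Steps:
h = -36 (h = -71 + 35 = -36)
K(v) = -89 + v² (K(v) = v² - 89 = -89 + v²)
43777 + K(h) = 43777 + (-89 + (-36)²) = 43777 + (-89 + 1296) = 43777 + 1207 = 44984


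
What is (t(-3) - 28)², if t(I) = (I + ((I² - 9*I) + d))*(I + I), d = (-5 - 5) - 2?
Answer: 23716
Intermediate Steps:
d = -12 (d = -10 - 2 = -12)
t(I) = 2*I*(-12 + I² - 8*I) (t(I) = (I + ((I² - 9*I) - 12))*(I + I) = (I + (-12 + I² - 9*I))*(2*I) = (-12 + I² - 8*I)*(2*I) = 2*I*(-12 + I² - 8*I))
(t(-3) - 28)² = (2*(-3)*(-12 + (-3)² - 8*(-3)) - 28)² = (2*(-3)*(-12 + 9 + 24) - 28)² = (2*(-3)*21 - 28)² = (-126 - 28)² = (-154)² = 23716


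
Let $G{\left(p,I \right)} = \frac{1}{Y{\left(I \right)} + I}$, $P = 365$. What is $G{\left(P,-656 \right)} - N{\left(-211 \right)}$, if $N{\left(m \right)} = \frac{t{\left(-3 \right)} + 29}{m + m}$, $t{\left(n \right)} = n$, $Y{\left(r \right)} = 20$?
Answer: $\frac{8057}{134196} \approx 0.060039$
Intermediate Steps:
$G{\left(p,I \right)} = \frac{1}{20 + I}$
$N{\left(m \right)} = \frac{13}{m}$ ($N{\left(m \right)} = \frac{-3 + 29}{m + m} = \frac{26}{2 m} = 26 \frac{1}{2 m} = \frac{13}{m}$)
$G{\left(P,-656 \right)} - N{\left(-211 \right)} = \frac{1}{20 - 656} - \frac{13}{-211} = \frac{1}{-636} - 13 \left(- \frac{1}{211}\right) = - \frac{1}{636} - - \frac{13}{211} = - \frac{1}{636} + \frac{13}{211} = \frac{8057}{134196}$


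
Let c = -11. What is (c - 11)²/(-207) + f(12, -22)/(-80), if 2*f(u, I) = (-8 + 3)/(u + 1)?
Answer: -201137/86112 ≈ -2.3358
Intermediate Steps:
f(u, I) = -5/(2*(1 + u)) (f(u, I) = ((-8 + 3)/(u + 1))/2 = (-5/(1 + u))/2 = -5/(2*(1 + u)))
(c - 11)²/(-207) + f(12, -22)/(-80) = (-11 - 11)²/(-207) - 5/(2 + 2*12)/(-80) = (-22)²*(-1/207) - 5/(2 + 24)*(-1/80) = 484*(-1/207) - 5/26*(-1/80) = -484/207 - 5*1/26*(-1/80) = -484/207 - 5/26*(-1/80) = -484/207 + 1/416 = -201137/86112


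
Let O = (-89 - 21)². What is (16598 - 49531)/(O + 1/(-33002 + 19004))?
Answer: -460996134/169375799 ≈ -2.7217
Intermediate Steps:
O = 12100 (O = (-110)² = 12100)
(16598 - 49531)/(O + 1/(-33002 + 19004)) = (16598 - 49531)/(12100 + 1/(-33002 + 19004)) = -32933/(12100 + 1/(-13998)) = -32933/(12100 - 1/13998) = -32933/169375799/13998 = -32933*13998/169375799 = -460996134/169375799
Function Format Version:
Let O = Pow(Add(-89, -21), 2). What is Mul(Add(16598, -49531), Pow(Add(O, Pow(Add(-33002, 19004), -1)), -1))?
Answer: Rational(-460996134, 169375799) ≈ -2.7217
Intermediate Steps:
O = 12100 (O = Pow(-110, 2) = 12100)
Mul(Add(16598, -49531), Pow(Add(O, Pow(Add(-33002, 19004), -1)), -1)) = Mul(Add(16598, -49531), Pow(Add(12100, Pow(Add(-33002, 19004), -1)), -1)) = Mul(-32933, Pow(Add(12100, Pow(-13998, -1)), -1)) = Mul(-32933, Pow(Add(12100, Rational(-1, 13998)), -1)) = Mul(-32933, Pow(Rational(169375799, 13998), -1)) = Mul(-32933, Rational(13998, 169375799)) = Rational(-460996134, 169375799)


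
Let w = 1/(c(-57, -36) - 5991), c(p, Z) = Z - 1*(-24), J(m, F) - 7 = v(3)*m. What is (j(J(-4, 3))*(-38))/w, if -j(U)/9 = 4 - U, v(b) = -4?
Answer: 39007494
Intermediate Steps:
J(m, F) = 7 - 4*m
j(U) = -36 + 9*U (j(U) = -9*(4 - U) = -36 + 9*U)
c(p, Z) = 24 + Z (c(p, Z) = Z + 24 = 24 + Z)
w = -1/6003 (w = 1/((24 - 36) - 5991) = 1/(-12 - 5991) = 1/(-6003) = -1/6003 ≈ -0.00016658)
(j(J(-4, 3))*(-38))/w = ((-36 + 9*(7 - 4*(-4)))*(-38))/(-1/6003) = ((-36 + 9*(7 + 16))*(-38))*(-6003) = ((-36 + 9*23)*(-38))*(-6003) = ((-36 + 207)*(-38))*(-6003) = (171*(-38))*(-6003) = -6498*(-6003) = 39007494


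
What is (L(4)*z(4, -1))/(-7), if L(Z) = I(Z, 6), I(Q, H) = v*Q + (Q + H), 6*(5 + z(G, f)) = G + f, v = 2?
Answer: 81/7 ≈ 11.571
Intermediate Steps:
z(G, f) = -5 + G/6 + f/6 (z(G, f) = -5 + (G + f)/6 = -5 + (G/6 + f/6) = -5 + G/6 + f/6)
I(Q, H) = H + 3*Q (I(Q, H) = 2*Q + (Q + H) = 2*Q + (H + Q) = H + 3*Q)
L(Z) = 6 + 3*Z
(L(4)*z(4, -1))/(-7) = ((6 + 3*4)*(-5 + (⅙)*4 + (⅙)*(-1)))/(-7) = ((6 + 12)*(-5 + ⅔ - ⅙))*(-⅐) = (18*(-9/2))*(-⅐) = -81*(-⅐) = 81/7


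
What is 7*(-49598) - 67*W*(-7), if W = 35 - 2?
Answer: -331709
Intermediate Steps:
W = 33
7*(-49598) - 67*W*(-7) = 7*(-49598) - 67*33*(-7) = -347186 - 2211*(-7) = -347186 - 1*(-15477) = -347186 + 15477 = -331709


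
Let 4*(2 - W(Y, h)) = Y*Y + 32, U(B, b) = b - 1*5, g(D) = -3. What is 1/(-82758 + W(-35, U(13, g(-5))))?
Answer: -4/332281 ≈ -1.2038e-5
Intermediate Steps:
U(B, b) = -5 + b (U(B, b) = b - 5 = -5 + b)
W(Y, h) = -6 - Y²/4 (W(Y, h) = 2 - (Y*Y + 32)/4 = 2 - (Y² + 32)/4 = 2 - (32 + Y²)/4 = 2 + (-8 - Y²/4) = -6 - Y²/4)
1/(-82758 + W(-35, U(13, g(-5)))) = 1/(-82758 + (-6 - ¼*(-35)²)) = 1/(-82758 + (-6 - ¼*1225)) = 1/(-82758 + (-6 - 1225/4)) = 1/(-82758 - 1249/4) = 1/(-332281/4) = -4/332281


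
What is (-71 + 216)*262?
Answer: 37990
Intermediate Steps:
(-71 + 216)*262 = 145*262 = 37990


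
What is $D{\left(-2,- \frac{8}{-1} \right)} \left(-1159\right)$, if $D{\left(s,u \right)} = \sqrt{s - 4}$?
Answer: $- 1159 i \sqrt{6} \approx - 2839.0 i$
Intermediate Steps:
$D{\left(s,u \right)} = \sqrt{-4 + s}$
$D{\left(-2,- \frac{8}{-1} \right)} \left(-1159\right) = \sqrt{-4 - 2} \left(-1159\right) = \sqrt{-6} \left(-1159\right) = i \sqrt{6} \left(-1159\right) = - 1159 i \sqrt{6}$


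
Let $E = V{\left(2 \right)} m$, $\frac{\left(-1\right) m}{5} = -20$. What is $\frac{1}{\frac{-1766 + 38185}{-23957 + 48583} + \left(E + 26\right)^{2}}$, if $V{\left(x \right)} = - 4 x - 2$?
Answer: $\frac{24626}{23362131595} \approx 1.0541 \cdot 10^{-6}$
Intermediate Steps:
$V{\left(x \right)} = -2 - 4 x$
$m = 100$ ($m = \left(-5\right) \left(-20\right) = 100$)
$E = -1000$ ($E = \left(-2 - 8\right) 100 = \left(-10\right) 100 = -1000$)
$\frac{1}{\frac{-1766 + 38185}{-23957 + 48583} + \left(E + 26\right)^{2}} = \frac{1}{\frac{-1766 + 38185}{-23957 + 48583} + \left(-1000 + 26\right)^{2}} = \frac{1}{\frac{36419}{24626} + \left(-974\right)^{2}} = \frac{1}{36419 \cdot \frac{1}{24626} + 948676} = \frac{1}{\frac{36419}{24626} + 948676} = \frac{1}{\frac{23362131595}{24626}} = \frac{24626}{23362131595}$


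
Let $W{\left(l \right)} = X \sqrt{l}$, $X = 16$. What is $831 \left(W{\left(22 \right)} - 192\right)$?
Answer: $-159552 + 13296 \sqrt{22} \approx -97188.0$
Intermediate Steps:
$W{\left(l \right)} = 16 \sqrt{l}$
$831 \left(W{\left(22 \right)} - 192\right) = 831 \left(16 \sqrt{22} - 192\right) = 831 \left(-192 + 16 \sqrt{22}\right) = -159552 + 13296 \sqrt{22}$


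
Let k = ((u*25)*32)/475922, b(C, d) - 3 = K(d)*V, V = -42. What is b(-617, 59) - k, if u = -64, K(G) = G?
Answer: -588927875/237961 ≈ -2474.9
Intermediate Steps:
b(C, d) = 3 - 42*d (b(C, d) = 3 + d*(-42) = 3 - 42*d)
k = -25600/237961 (k = (-64*25*32)/475922 = -1600*32*(1/475922) = -51200*1/475922 = -25600/237961 ≈ -0.10758)
b(-617, 59) - k = (3 - 42*59) - 1*(-25600/237961) = (3 - 2478) + 25600/237961 = -2475 + 25600/237961 = -588927875/237961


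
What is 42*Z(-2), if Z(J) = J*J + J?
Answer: 84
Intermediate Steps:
Z(J) = J + J² (Z(J) = J² + J = J + J²)
42*Z(-2) = 42*(-2*(1 - 2)) = 42*(-2*(-1)) = 42*2 = 84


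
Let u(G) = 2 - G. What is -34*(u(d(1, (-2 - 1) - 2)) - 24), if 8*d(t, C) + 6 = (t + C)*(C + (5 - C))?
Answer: 1275/2 ≈ 637.50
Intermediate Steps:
d(t, C) = -¾ + 5*C/8 + 5*t/8 (d(t, C) = -¾ + ((t + C)*(C + (5 - C)))/8 = -¾ + ((C + t)*5)/8 = -¾ + (5*C + 5*t)/8 = -¾ + (5*C/8 + 5*t/8) = -¾ + 5*C/8 + 5*t/8)
-34*(u(d(1, (-2 - 1) - 2)) - 24) = -34*((2 - (-¾ + 5*((-2 - 1) - 2)/8 + (5/8)*1)) - 24) = -34*((2 - (-¾ + 5*(-3 - 2)/8 + 5/8)) - 24) = -34*((2 - (-¾ + (5/8)*(-5) + 5/8)) - 24) = -34*((2 - (-¾ - 25/8 + 5/8)) - 24) = -34*((2 - 1*(-13/4)) - 24) = -34*((2 + 13/4) - 24) = -34*(21/4 - 24) = -34*(-75/4) = 1275/2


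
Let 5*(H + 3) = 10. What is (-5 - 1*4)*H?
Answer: 9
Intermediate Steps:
H = -1 (H = -3 + (⅕)*10 = -3 + 2 = -1)
(-5 - 1*4)*H = (-5 - 1*4)*(-1) = (-5 - 4)*(-1) = -9*(-1) = 9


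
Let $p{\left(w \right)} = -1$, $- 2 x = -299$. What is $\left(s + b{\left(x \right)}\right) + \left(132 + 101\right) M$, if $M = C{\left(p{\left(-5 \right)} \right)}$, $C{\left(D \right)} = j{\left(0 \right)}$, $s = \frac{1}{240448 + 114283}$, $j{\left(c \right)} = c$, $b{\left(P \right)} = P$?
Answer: $\frac{106064571}{709462} \approx 149.5$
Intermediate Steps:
$x = \frac{299}{2}$ ($x = \left(- \frac{1}{2}\right) \left(-299\right) = \frac{299}{2} \approx 149.5$)
$s = \frac{1}{354731} \approx 2.819 \cdot 10^{-6}$
$C{\left(D \right)} = 0$
$M = 0$
$\left(s + b{\left(x \right)}\right) + \left(132 + 101\right) M = \left(\frac{1}{354731} + \frac{299}{2}\right) + \left(132 + 101\right) 0 = \frac{106064571}{709462} + 233 \cdot 0 = \frac{106064571}{709462} + 0 = \frac{106064571}{709462}$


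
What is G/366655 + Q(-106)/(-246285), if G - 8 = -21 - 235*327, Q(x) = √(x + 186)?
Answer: -76858/366655 - 4*√5/246285 ≈ -0.20966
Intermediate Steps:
Q(x) = √(186 + x)
G = -76858 (G = 8 + (-21 - 235*327) = 8 + (-21 - 76845) = 8 - 76866 = -76858)
G/366655 + Q(-106)/(-246285) = -76858/366655 + √(186 - 106)/(-246285) = -76858*1/366655 + √80*(-1/246285) = -76858/366655 + (4*√5)*(-1/246285) = -76858/366655 - 4*√5/246285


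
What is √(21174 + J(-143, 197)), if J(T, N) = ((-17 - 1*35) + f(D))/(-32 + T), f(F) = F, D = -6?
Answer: 2*√6484639/35 ≈ 145.51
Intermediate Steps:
J(T, N) = -58/(-32 + T) (J(T, N) = ((-17 - 1*35) - 6)/(-32 + T) = ((-17 - 35) - 6)/(-32 + T) = (-52 - 6)/(-32 + T) = -58/(-32 + T))
√(21174 + J(-143, 197)) = √(21174 - 58/(-32 - 143)) = √(21174 - 58/(-175)) = √(21174 - 58*(-1/175)) = √(21174 + 58/175) = √(3705508/175) = 2*√6484639/35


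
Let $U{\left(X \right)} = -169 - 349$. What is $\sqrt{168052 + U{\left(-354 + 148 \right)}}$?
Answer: $\sqrt{167534} \approx 409.31$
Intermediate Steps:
$U{\left(X \right)} = -518$ ($U{\left(X \right)} = -169 - 349 = -518$)
$\sqrt{168052 + U{\left(-354 + 148 \right)}} = \sqrt{168052 - 518} = \sqrt{167534}$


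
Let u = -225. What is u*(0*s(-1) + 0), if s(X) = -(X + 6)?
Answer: 0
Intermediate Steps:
s(X) = -6 - X (s(X) = -(6 + X) = -6 - X)
u*(0*s(-1) + 0) = -225*(0*(-6 - 1*(-1)) + 0) = -225*(0*(-6 + 1) + 0) = -225*(0*(-5) + 0) = -225*(0 + 0) = -225*0 = 0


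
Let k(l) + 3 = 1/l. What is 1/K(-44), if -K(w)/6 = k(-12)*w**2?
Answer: 1/35816 ≈ 2.7920e-5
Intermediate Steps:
k(l) = -3 + 1/l
K(w) = 37*w**2/2 (K(w) = -6*(-3 + 1/(-12))*w**2 = -6*(-3 - 1/12)*w**2 = -(-37)*w**2/2 = 37*w**2/2)
1/K(-44) = 1/((37/2)*(-44)**2) = 1/((37/2)*1936) = 1/35816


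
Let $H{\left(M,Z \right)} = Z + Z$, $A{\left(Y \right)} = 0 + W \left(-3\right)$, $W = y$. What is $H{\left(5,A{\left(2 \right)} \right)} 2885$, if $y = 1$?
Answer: $-17310$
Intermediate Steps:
$W = 1$
$A{\left(Y \right)} = -3$ ($A{\left(Y \right)} = 0 + 1 \left(-3\right) = 0 - 3 = -3$)
$H{\left(M,Z \right)} = 2 Z$
$H{\left(5,A{\left(2 \right)} \right)} 2885 = 2 \left(-3\right) 2885 = \left(-6\right) 2885 = -17310$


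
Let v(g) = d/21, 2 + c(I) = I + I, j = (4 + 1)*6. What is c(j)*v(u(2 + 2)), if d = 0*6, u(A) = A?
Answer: 0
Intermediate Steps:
j = 30 (j = 5*6 = 30)
d = 0
c(I) = -2 + 2*I (c(I) = -2 + (I + I) = -2 + 2*I)
v(g) = 0 (v(g) = 0/21 = 0*(1/21) = 0)
c(j)*v(u(2 + 2)) = (-2 + 2*30)*0 = (-2 + 60)*0 = 58*0 = 0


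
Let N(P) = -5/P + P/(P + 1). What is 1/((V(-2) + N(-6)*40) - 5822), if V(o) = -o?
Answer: -3/17216 ≈ -0.00017426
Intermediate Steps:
N(P) = -5/P + P/(1 + P)
1/((V(-2) + N(-6)*40) - 5822) = 1/((-1*(-2) + ((-5 + (-6)² - 5*(-6))/((-6)*(1 - 6)))*40) - 5822) = 1/((2 - ⅙*(-5 + 36 + 30)/(-5)*40) - 5822) = 1/((2 - ⅙*(-⅕)*61*40) - 5822) = 1/((2 + (61/30)*40) - 5822) = 1/((2 + 244/3) - 5822) = 1/(250/3 - 5822) = 1/(-17216/3) = -3/17216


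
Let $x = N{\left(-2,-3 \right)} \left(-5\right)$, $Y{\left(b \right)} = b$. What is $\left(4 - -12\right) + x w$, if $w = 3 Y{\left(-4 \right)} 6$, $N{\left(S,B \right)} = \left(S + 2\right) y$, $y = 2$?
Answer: $16$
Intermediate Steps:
$N{\left(S,B \right)} = 4 + 2 S$ ($N{\left(S,B \right)} = \left(S + 2\right) 2 = \left(2 + S\right) 2 = 4 + 2 S$)
$w = -72$ ($w = 3 \left(-4\right) 6 = \left(-12\right) 6 = -72$)
$x = 0$ ($x = \left(4 + 2 \left(-2\right)\right) \left(-5\right) = \left(4 - 4\right) \left(-5\right) = 0 \left(-5\right) = 0$)
$\left(4 - -12\right) + x w = \left(4 - -12\right) + 0 \left(-72\right) = \left(4 + 12\right) + 0 = 16 + 0 = 16$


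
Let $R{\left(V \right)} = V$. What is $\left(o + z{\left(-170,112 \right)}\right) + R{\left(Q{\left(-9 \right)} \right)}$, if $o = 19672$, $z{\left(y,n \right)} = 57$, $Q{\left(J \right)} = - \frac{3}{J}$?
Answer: $\frac{59188}{3} \approx 19729.0$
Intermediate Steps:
$\left(o + z{\left(-170,112 \right)}\right) + R{\left(Q{\left(-9 \right)} \right)} = \left(19672 + 57\right) - \frac{3}{-9} = 19729 - - \frac{1}{3} = 19729 + \frac{1}{3} = \frac{59188}{3}$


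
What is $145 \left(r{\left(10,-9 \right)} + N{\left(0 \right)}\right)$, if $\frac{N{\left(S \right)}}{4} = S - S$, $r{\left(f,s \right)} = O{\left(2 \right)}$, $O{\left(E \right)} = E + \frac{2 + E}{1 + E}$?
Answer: $\frac{1450}{3} \approx 483.33$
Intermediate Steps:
$O{\left(E \right)} = E + \frac{2 + E}{1 + E}$
$r{\left(f,s \right)} = \frac{10}{3}$ ($r{\left(f,s \right)} = \frac{2 + 2^{2} + 2 \cdot 2}{1 + 2} = \frac{2 + 4 + 4}{3} = \frac{1}{3} \cdot 10 = \frac{10}{3}$)
$N{\left(S \right)} = 0$ ($N{\left(S \right)} = 4 \left(S - S\right) = 4 \cdot 0 = 0$)
$145 \left(r{\left(10,-9 \right)} + N{\left(0 \right)}\right) = 145 \left(\frac{10}{3} + 0\right) = 145 \cdot \frac{10}{3} = \frac{1450}{3}$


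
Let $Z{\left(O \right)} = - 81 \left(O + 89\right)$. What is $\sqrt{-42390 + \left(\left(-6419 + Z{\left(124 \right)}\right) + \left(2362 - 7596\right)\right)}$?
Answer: $8 i \sqrt{1114} \approx 267.01 i$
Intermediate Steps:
$Z{\left(O \right)} = -7209 - 81 O$ ($Z{\left(O \right)} = - 81 \left(89 + O\right) = -7209 - 81 O$)
$\sqrt{-42390 + \left(\left(-6419 + Z{\left(124 \right)}\right) + \left(2362 - 7596\right)\right)} = \sqrt{-42390 + \left(\left(-6419 - 17253\right) + \left(2362 - 7596\right)\right)} = \sqrt{-42390 - 28906} = \sqrt{-71296} = 8 i \sqrt{1114}$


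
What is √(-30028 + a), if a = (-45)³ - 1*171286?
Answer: I*√292439 ≈ 540.78*I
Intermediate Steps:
a = -262411 (a = -91125 - 171286 = -262411)
√(-30028 + a) = √(-30028 - 262411) = √(-292439) = I*√292439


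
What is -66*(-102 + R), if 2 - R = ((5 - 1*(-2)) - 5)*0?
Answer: 6600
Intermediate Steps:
R = 2 (R = 2 - ((5 - 1*(-2)) - 5)*0 = 2 - ((5 + 2) - 5)*0 = 2 - (7 - 5)*0 = 2 - 2*0 = 2 - 1*0 = 2 + 0 = 2)
-66*(-102 + R) = -66*(-102 + 2) = -66*(-100) = 6600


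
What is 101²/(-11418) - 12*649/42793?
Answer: -525454777/488610474 ≈ -1.0754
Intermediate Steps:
101²/(-11418) - 12*649/42793 = 10201*(-1/11418) - 7788*1/42793 = -10201/11418 - 7788/42793 = -525454777/488610474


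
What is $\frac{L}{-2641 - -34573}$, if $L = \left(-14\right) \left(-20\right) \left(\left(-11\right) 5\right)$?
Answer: $- \frac{3850}{7983} \approx -0.48228$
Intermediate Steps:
$L = -15400$ ($L = 280 \left(-55\right) = -15400$)
$\frac{L}{-2641 - -34573} = - \frac{15400}{-2641 - -34573} = - \frac{15400}{-2641 + 34573} = - \frac{15400}{31932} = \left(-15400\right) \frac{1}{31932} = - \frac{3850}{7983}$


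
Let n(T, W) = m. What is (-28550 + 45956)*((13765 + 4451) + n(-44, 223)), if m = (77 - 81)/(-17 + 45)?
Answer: 2219456466/7 ≈ 3.1707e+8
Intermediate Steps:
m = -⅐ (m = -4/28 = -4*1/28 = -⅐ ≈ -0.14286)
n(T, W) = -⅐
(-28550 + 45956)*((13765 + 4451) + n(-44, 223)) = (-28550 + 45956)*((13765 + 4451) - ⅐) = 17406*(18216 - ⅐) = 17406*(127511/7) = 2219456466/7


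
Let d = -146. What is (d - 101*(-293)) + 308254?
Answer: 337701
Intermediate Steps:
(d - 101*(-293)) + 308254 = (-146 - 101*(-293)) + 308254 = (-146 + 29593) + 308254 = 29447 + 308254 = 337701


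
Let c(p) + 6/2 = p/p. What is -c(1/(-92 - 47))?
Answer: 2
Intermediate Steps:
c(p) = -2 (c(p) = -3 + p/p = -3 + 1 = -2)
-c(1/(-92 - 47)) = -1*(-2) = 2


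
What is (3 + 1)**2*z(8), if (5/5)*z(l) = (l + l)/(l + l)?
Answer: 16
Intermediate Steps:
z(l) = 1 (z(l) = (l + l)/(l + l) = (2*l)/((2*l)) = (2*l)*(1/(2*l)) = 1)
(3 + 1)**2*z(8) = (3 + 1)**2*1 = 4**2*1 = 16*1 = 16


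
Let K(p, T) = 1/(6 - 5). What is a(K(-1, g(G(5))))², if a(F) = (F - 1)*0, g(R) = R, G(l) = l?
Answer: 0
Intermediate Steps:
K(p, T) = 1 (K(p, T) = 1/1 = 1)
a(F) = 0 (a(F) = (-1 + F)*0 = 0)
a(K(-1, g(G(5))))² = 0² = 0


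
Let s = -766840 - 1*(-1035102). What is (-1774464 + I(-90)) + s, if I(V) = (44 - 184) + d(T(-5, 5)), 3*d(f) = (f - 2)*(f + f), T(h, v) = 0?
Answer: -1506342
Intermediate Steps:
d(f) = 2*f*(-2 + f)/3 (d(f) = ((f - 2)*(f + f))/3 = ((-2 + f)*(2*f))/3 = (2*f*(-2 + f))/3 = 2*f*(-2 + f)/3)
I(V) = -140 (I(V) = (44 - 184) + (⅔)*0*(-2 + 0) = -140 + (⅔)*0*(-2) = -140 + 0 = -140)
s = 268262 (s = -766840 + 1035102 = 268262)
(-1774464 + I(-90)) + s = (-1774464 - 140) + 268262 = -1774604 + 268262 = -1506342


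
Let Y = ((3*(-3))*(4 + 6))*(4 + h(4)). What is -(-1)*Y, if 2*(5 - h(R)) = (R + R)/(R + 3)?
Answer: -5310/7 ≈ -758.57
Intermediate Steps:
h(R) = 5 - R/(3 + R) (h(R) = 5 - (R + R)/(2*(R + 3)) = 5 - 2*R/(2*(3 + R)) = 5 - R/(3 + R))
Y = -5310/7 (Y = ((3*(-3))*(4 + 6))*(4 + (15 + 4*4)/(3 + 4)) = (-9*10)*(4 + (15 + 16)/7) = -90*(4 + (⅐)*31) = -90*(4 + 31/7) = -90*59/7 = -5310/7 ≈ -758.57)
-(-1)*Y = -(-1)*(-5310)/7 = -1*5310/7 = -5310/7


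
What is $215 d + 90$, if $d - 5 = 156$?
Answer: $34705$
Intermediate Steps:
$d = 161$ ($d = 5 + 156 = 161$)
$215 d + 90 = 215 \cdot 161 + 90 = 34615 + 90 = 34705$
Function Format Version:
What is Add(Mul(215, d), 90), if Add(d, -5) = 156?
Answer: 34705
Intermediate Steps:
d = 161 (d = Add(5, 156) = 161)
Add(Mul(215, d), 90) = Add(Mul(215, 161), 90) = Add(34615, 90) = 34705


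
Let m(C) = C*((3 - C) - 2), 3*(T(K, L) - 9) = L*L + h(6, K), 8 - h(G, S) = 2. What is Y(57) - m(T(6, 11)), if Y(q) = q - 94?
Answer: 22921/9 ≈ 2546.8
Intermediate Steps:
h(G, S) = 6 (h(G, S) = 8 - 1*2 = 8 - 2 = 6)
T(K, L) = 11 + L**2/3 (T(K, L) = 9 + (L*L + 6)/3 = 9 + (L**2 + 6)/3 = 9 + (6 + L**2)/3 = 9 + (2 + L**2/3) = 11 + L**2/3)
Y(q) = -94 + q
m(C) = C*(1 - C)
Y(57) - m(T(6, 11)) = (-94 + 57) - (11 + (1/3)*11**2)*(1 - (11 + (1/3)*11**2)) = -37 - (11 + (1/3)*121)*(1 - (11 + (1/3)*121)) = -37 - (11 + 121/3)*(1 - (11 + 121/3)) = -37 - 154*(1 - 1*154/3)/3 = -37 - 154*(1 - 154/3)/3 = -37 - 154*(-151)/(3*3) = -37 - 1*(-23254/9) = -37 + 23254/9 = 22921/9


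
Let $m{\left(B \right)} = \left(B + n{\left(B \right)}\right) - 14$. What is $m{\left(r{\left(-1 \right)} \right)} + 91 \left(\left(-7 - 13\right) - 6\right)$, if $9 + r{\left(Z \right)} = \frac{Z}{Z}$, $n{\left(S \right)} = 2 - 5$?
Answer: $-2391$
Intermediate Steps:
$n{\left(S \right)} = -3$ ($n{\left(S \right)} = 2 - 5 = -3$)
$r{\left(Z \right)} = -8$ ($r{\left(Z \right)} = -9 + \frac{Z}{Z} = -9 + 1 = -8$)
$m{\left(B \right)} = -17 + B$ ($m{\left(B \right)} = \left(B - 3\right) - 14 = \left(-3 + B\right) - 14 = -17 + B$)
$m{\left(r{\left(-1 \right)} \right)} + 91 \left(\left(-7 - 13\right) - 6\right) = \left(-17 - 8\right) + 91 \left(\left(-7 - 13\right) - 6\right) = -25 + 91 \left(-20 - 6\right) = -25 + 91 \left(-26\right) = -25 - 2366 = -2391$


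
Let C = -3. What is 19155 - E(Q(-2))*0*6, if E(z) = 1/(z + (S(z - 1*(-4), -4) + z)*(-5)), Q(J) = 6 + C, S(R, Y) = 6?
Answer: 19155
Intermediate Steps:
Q(J) = 3 (Q(J) = 6 - 3 = 3)
E(z) = 1/(-30 - 4*z) (E(z) = 1/(z + (6 + z)*(-5)) = 1/(z + (-30 - 5*z)) = 1/(-30 - 4*z))
19155 - E(Q(-2))*0*6 = 19155 - -1/(30 + 4*3)*0*6 = 19155 - -1/(30 + 12)*0*6 = 19155 - -1/42*0*6 = 19155 - -1*1/42*0*6 = 19155 - (-1/42*0)*6 = 19155 - 0*6 = 19155 - 1*0 = 19155 + 0 = 19155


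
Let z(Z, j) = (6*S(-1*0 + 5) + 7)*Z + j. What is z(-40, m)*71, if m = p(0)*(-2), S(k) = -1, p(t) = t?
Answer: -2840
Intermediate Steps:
m = 0 (m = 0*(-2) = 0)
z(Z, j) = Z + j (z(Z, j) = (6*(-1) + 7)*Z + j = (-6 + 7)*Z + j = 1*Z + j = Z + j)
z(-40, m)*71 = (-40 + 0)*71 = -40*71 = -2840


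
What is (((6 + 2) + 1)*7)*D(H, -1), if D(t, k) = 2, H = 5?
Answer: 126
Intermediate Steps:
(((6 + 2) + 1)*7)*D(H, -1) = (((6 + 2) + 1)*7)*2 = ((8 + 1)*7)*2 = (9*7)*2 = 63*2 = 126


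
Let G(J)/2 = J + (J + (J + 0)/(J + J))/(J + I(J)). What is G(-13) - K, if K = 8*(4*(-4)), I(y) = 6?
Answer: 739/7 ≈ 105.57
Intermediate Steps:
K = -128 (K = 8*(-16) = -128)
G(J) = 2*J + 2*(1/2 + J)/(6 + J) (G(J) = 2*(J + (J + (J + 0)/(J + J))/(J + 6)) = 2*(J + (J + J/((2*J)))/(6 + J)) = 2*(J + (J + J*(1/(2*J)))/(6 + J)) = 2*(J + (J + 1/2)/(6 + J)) = 2*(J + (1/2 + J)/(6 + J)) = 2*J + 2*(1/2 + J)/(6 + J))
G(-13) - K = (1 + 2*(-13)**2 + 14*(-13))/(6 - 13) - 1*(-128) = (1 + 2*169 - 182)/(-7) + 128 = -(1 + 338 - 182)/7 + 128 = -1/7*157 + 128 = -157/7 + 128 = 739/7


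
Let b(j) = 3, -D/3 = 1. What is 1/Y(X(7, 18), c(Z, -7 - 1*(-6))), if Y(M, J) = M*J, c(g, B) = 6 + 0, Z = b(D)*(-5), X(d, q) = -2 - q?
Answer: -1/120 ≈ -0.0083333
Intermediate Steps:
D = -3 (D = -3*1 = -3)
Z = -15 (Z = 3*(-5) = -15)
c(g, B) = 6
Y(M, J) = J*M
1/Y(X(7, 18), c(Z, -7 - 1*(-6))) = 1/(6*(-2 - 1*18)) = 1/(6*(-2 - 18)) = 1/(6*(-20)) = 1/(-120) = -1/120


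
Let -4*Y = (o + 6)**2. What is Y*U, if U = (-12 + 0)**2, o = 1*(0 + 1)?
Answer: -1764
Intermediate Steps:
o = 1 (o = 1*1 = 1)
Y = -49/4 (Y = -(1 + 6)**2/4 = -1/4*7**2 = -1/4*49 = -49/4 ≈ -12.250)
U = 144 (U = (-12)**2 = 144)
Y*U = -49/4*144 = -1764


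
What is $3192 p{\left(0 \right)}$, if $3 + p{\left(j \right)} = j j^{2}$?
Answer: $-9576$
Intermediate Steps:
$p{\left(j \right)} = -3 + j^{3}$ ($p{\left(j \right)} = -3 + j j^{2} = -3 + j^{3}$)
$3192 p{\left(0 \right)} = 3192 \left(-3 + 0^{3}\right) = 3192 \left(-3 + 0\right) = 3192 \left(-3\right) = -9576$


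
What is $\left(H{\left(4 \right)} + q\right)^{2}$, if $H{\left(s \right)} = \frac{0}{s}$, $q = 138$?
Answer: $19044$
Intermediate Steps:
$H{\left(s \right)} = 0$
$\left(H{\left(4 \right)} + q\right)^{2} = \left(0 + 138\right)^{2} = 138^{2} = 19044$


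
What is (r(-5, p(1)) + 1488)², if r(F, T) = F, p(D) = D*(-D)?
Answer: 2199289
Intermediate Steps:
p(D) = -D²
(r(-5, p(1)) + 1488)² = (-5 + 1488)² = 1483² = 2199289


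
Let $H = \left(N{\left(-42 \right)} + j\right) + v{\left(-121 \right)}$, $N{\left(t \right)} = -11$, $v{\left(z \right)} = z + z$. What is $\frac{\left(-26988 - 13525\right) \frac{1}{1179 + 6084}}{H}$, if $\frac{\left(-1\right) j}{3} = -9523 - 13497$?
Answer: $- \frac{40513}{499745241} \approx -8.1067 \cdot 10^{-5}$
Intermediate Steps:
$v{\left(z \right)} = 2 z$
$j = 69060$ ($j = - 3 \left(-9523 - 13497\right) = \left(-3\right) \left(-23020\right) = 69060$)
$H = 68807$ ($H = \left(-11 + 69060\right) + 2 \left(-121\right) = 69049 - 242 = 68807$)
$\frac{\left(-26988 - 13525\right) \frac{1}{1179 + 6084}}{H} = \frac{\left(-26988 - 13525\right) \frac{1}{1179 + 6084}}{68807} = - \frac{40513}{7263} \cdot \frac{1}{68807} = \left(-40513\right) \frac{1}{7263} \cdot \frac{1}{68807} = \left(- \frac{40513}{7263}\right) \frac{1}{68807} = - \frac{40513}{499745241}$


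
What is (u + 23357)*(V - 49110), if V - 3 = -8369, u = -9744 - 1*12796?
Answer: -46957892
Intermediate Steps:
u = -22540 (u = -9744 - 12796 = -22540)
V = -8366 (V = 3 - 8369 = -8366)
(u + 23357)*(V - 49110) = (-22540 + 23357)*(-8366 - 49110) = 817*(-57476) = -46957892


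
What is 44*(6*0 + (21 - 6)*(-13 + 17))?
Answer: 2640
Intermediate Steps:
44*(6*0 + (21 - 6)*(-13 + 17)) = 44*(0 + 15*4) = 44*(0 + 60) = 44*60 = 2640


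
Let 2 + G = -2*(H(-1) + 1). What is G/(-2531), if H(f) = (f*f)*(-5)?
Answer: -6/2531 ≈ -0.0023706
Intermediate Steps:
H(f) = -5*f² (H(f) = f²*(-5) = -5*f²)
G = 6 (G = -2 - 2*(-5*(-1)² + 1) = -2 - 2*(-5*1 + 1) = -2 - 2*(-5 + 1) = -2 - 2*(-4) = -2 + 8 = 6)
G/(-2531) = 6/(-2531) = -1/2531*6 = -6/2531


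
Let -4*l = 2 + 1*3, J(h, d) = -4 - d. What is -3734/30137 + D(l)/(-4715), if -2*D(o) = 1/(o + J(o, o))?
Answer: -140876617/1136767640 ≈ -0.12393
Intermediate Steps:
l = -5/4 (l = -(2 + 1*3)/4 = -(2 + 3)/4 = -1/4*5 = -5/4 ≈ -1.2500)
D(o) = 1/8 (D(o) = -1/(2*(o + (-4 - o))) = -1/2/(-4) = -1/2*(-1/4) = 1/8)
-3734/30137 + D(l)/(-4715) = -3734/30137 + (1/8)/(-4715) = -3734*1/30137 + (1/8)*(-1/4715) = -3734/30137 - 1/37720 = -140876617/1136767640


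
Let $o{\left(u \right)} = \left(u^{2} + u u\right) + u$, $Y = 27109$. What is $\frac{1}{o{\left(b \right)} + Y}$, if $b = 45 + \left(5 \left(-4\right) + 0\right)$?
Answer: $\frac{1}{28384} \approx 3.5231 \cdot 10^{-5}$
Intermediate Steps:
$b = 25$ ($b = 45 + \left(-20 + 0\right) = 45 - 20 = 25$)
$o{\left(u \right)} = u + 2 u^{2}$ ($o{\left(u \right)} = \left(u^{2} + u^{2}\right) + u = 2 u^{2} + u = u + 2 u^{2}$)
$\frac{1}{o{\left(b \right)} + Y} = \frac{1}{25 \left(1 + 2 \cdot 25\right) + 27109} = \frac{1}{25 \left(1 + 50\right) + 27109} = \frac{1}{25 \cdot 51 + 27109} = \frac{1}{1275 + 27109} = \frac{1}{28384}$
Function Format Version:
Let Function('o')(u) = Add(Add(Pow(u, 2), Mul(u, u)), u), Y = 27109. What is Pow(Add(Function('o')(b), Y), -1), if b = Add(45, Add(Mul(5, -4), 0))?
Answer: Rational(1, 28384) ≈ 3.5231e-5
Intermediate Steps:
b = 25 (b = Add(45, Add(-20, 0)) = Add(45, -20) = 25)
Function('o')(u) = Add(u, Mul(2, Pow(u, 2))) (Function('o')(u) = Add(Add(Pow(u, 2), Pow(u, 2)), u) = Add(Mul(2, Pow(u, 2)), u) = Add(u, Mul(2, Pow(u, 2))))
Pow(Add(Function('o')(b), Y), -1) = Pow(Add(Mul(25, Add(1, Mul(2, 25))), 27109), -1) = Pow(Add(Mul(25, Add(1, 50)), 27109), -1) = Pow(Add(Mul(25, 51), 27109), -1) = Pow(Add(1275, 27109), -1) = Pow(28384, -1) = Rational(1, 28384)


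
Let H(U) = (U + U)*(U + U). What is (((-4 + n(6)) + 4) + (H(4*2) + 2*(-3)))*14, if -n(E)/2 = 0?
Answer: 3500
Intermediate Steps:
n(E) = 0 (n(E) = -2*0 = 0)
H(U) = 4*U**2 (H(U) = (2*U)*(2*U) = 4*U**2)
(((-4 + n(6)) + 4) + (H(4*2) + 2*(-3)))*14 = (((-4 + 0) + 4) + (4*(4*2)**2 + 2*(-3)))*14 = ((-4 + 4) + (4*8**2 - 6))*14 = (0 + (4*64 - 6))*14 = (0 + (256 - 6))*14 = (0 + 250)*14 = 250*14 = 3500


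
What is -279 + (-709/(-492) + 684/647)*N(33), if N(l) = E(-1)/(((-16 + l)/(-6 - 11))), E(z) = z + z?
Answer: -43610947/159162 ≈ -274.00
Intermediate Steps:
E(z) = 2*z
N(l) = -2/(16/17 - l/17) (N(l) = (2*(-1))/(((-16 + l)/(-6 - 11))) = -2*(-17/(-16 + l)) = -2/(16/17 - l/17))
-279 + (-709/(-492) + 684/647)*N(33) = -279 + (-709/(-492) + 684/647)*(34/(-16 + 33)) = -279 + (-709*(-1/492) + 684*(1/647))*(34/17) = -279 + (709/492 + 684/647)*(34*(1/17)) = -279 + (795251/318324)*2 = -279 + 795251/159162 = -43610947/159162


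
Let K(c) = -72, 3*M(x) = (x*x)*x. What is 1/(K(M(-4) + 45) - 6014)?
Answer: -1/6086 ≈ -0.00016431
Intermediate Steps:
M(x) = x³/3 (M(x) = ((x*x)*x)/3 = (x²*x)/3 = x³/3)
1/(K(M(-4) + 45) - 6014) = 1/(-72 - 6014) = 1/(-6086) = -1/6086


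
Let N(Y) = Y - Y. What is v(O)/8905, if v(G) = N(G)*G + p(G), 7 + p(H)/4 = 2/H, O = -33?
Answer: -932/293865 ≈ -0.0031715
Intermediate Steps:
p(H) = -28 + 8/H (p(H) = -28 + 4*(2/H) = -28 + 8/H)
N(Y) = 0
v(G) = -28 + 8/G (v(G) = 0*G + (-28 + 8/G) = 0 + (-28 + 8/G) = -28 + 8/G)
v(O)/8905 = (-28 + 8/(-33))/8905 = (-28 + 8*(-1/33))*(1/8905) = (-28 - 8/33)*(1/8905) = -932/33*1/8905 = -932/293865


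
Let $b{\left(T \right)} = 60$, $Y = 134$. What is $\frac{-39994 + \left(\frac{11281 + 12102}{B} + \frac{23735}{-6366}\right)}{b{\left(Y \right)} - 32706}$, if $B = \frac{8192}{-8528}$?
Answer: $\frac{104854309421}{53203055616} \approx 1.9708$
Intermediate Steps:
$B = - \frac{512}{533}$ ($B = 8192 \left(- \frac{1}{8528}\right) = - \frac{512}{533} \approx -0.9606$)
$\frac{-39994 + \left(\frac{11281 + 12102}{B} + \frac{23735}{-6366}\right)}{b{\left(Y \right)} - 32706} = \frac{-39994 + \left(\frac{11281 + 12102}{- \frac{512}{533}} + \frac{23735}{-6366}\right)}{60 - 32706} = \frac{-39994 + \left(23383 \left(- \frac{533}{512}\right) + 23735 \left(- \frac{1}{6366}\right)\right)}{-32646} = \left(-39994 - \frac{39676247597}{1629696}\right) \left(- \frac{1}{32646}\right) = \left(- \frac{104854309421}{1629696}\right) \left(- \frac{1}{32646}\right) = \frac{104854309421}{53203055616}$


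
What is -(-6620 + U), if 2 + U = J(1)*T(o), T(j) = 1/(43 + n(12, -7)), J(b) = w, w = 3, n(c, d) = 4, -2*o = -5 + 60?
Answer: 311231/47 ≈ 6621.9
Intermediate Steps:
o = -55/2 (o = -(-5 + 60)/2 = -½*55 = -55/2 ≈ -27.500)
J(b) = 3
T(j) = 1/47 (T(j) = 1/(43 + 4) = 1/47)
U = -91/47 (U = -2 + 3*(1/47) = -2 + 3/47 = -91/47 ≈ -1.9362)
-(-6620 + U) = -(-6620 - 91/47) = -1*(-311231/47) = 311231/47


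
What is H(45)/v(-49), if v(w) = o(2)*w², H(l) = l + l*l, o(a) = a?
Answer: 1035/2401 ≈ 0.43107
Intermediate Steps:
H(l) = l + l²
v(w) = 2*w²
H(45)/v(-49) = (45*(1 + 45))/((2*(-49)²)) = (45*46)/((2*2401)) = 2070/4802 = 2070*(1/4802) = 1035/2401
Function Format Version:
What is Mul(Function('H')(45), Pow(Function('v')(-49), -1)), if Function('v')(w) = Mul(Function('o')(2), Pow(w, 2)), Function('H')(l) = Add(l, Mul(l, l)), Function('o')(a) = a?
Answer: Rational(1035, 2401) ≈ 0.43107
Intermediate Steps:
Function('H')(l) = Add(l, Pow(l, 2))
Function('v')(w) = Mul(2, Pow(w, 2))
Mul(Function('H')(45), Pow(Function('v')(-49), -1)) = Mul(Mul(45, Add(1, 45)), Pow(Mul(2, Pow(-49, 2)), -1)) = Mul(Mul(45, 46), Pow(Mul(2, 2401), -1)) = Mul(2070, Pow(4802, -1)) = Mul(2070, Rational(1, 4802)) = Rational(1035, 2401)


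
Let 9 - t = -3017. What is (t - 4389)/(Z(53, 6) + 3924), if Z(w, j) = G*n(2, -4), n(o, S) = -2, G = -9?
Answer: -1363/3942 ≈ -0.34576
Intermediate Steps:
t = 3026 (t = 9 - 1*(-3017) = 9 + 3017 = 3026)
Z(w, j) = 18 (Z(w, j) = -9*(-2) = 18)
(t - 4389)/(Z(53, 6) + 3924) = (3026 - 4389)/(18 + 3924) = -1363/3942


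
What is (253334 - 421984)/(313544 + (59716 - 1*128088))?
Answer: -84325/122586 ≈ -0.68788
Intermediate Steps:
(253334 - 421984)/(313544 + (59716 - 1*128088)) = -168650/(313544 + (59716 - 128088)) = -168650/(313544 - 68372) = -168650/245172 = -168650*1/245172 = -84325/122586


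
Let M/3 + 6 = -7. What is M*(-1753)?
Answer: 68367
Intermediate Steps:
M = -39 (M = -18 + 3*(-7) = -18 - 21 = -39)
M*(-1753) = -39*(-1753) = 68367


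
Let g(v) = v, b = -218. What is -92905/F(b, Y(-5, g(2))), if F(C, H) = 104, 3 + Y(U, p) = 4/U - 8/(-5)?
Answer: -92905/104 ≈ -893.32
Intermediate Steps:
Y(U, p) = -7/5 + 4/U (Y(U, p) = -3 + (4/U - 8/(-5)) = -3 + (4/U - 8*(-1/5)) = -3 + (4/U + 8/5) = -3 + (8/5 + 4/U) = -7/5 + 4/U)
-92905/F(b, Y(-5, g(2))) = -92905/104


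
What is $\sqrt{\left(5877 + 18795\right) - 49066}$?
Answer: $i \sqrt{24394} \approx 156.19 i$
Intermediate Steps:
$\sqrt{\left(5877 + 18795\right) - 49066} = \sqrt{24672 - 49066} = \sqrt{-24394} = i \sqrt{24394}$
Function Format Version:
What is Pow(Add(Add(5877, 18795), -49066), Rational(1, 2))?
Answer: Mul(I, Pow(24394, Rational(1, 2))) ≈ Mul(156.19, I)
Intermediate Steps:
Pow(Add(Add(5877, 18795), -49066), Rational(1, 2)) = Pow(Add(24672, -49066), Rational(1, 2)) = Pow(-24394, Rational(1, 2)) = Mul(I, Pow(24394, Rational(1, 2)))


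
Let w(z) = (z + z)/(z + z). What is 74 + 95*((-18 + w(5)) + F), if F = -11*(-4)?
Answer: 2639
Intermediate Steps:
F = 44
w(z) = 1 (w(z) = (2*z)/((2*z)) = (2*z)*(1/(2*z)) = 1)
74 + 95*((-18 + w(5)) + F) = 74 + 95*((-18 + 1) + 44) = 74 + 95*(-17 + 44) = 74 + 95*27 = 74 + 2565 = 2639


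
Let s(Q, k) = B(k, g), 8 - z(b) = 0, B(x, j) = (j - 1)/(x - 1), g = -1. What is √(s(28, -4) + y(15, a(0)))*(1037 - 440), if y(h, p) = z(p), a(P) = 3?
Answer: 597*√210/5 ≈ 1730.3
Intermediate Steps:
B(x, j) = (-1 + j)/(-1 + x)
z(b) = 8 (z(b) = 8 - 1*0 = 8 + 0 = 8)
s(Q, k) = -2/(-1 + k) (s(Q, k) = (-1 - 1)/(-1 + k) = -2/(-1 + k))
y(h, p) = 8
√(s(28, -4) + y(15, a(0)))*(1037 - 440) = √(-2/(-1 - 4) + 8)*(1037 - 440) = √(-2/(-5) + 8)*597 = √(-2*(-⅕) + 8)*597 = √(⅖ + 8)*597 = √(42/5)*597 = (√210/5)*597 = 597*√210/5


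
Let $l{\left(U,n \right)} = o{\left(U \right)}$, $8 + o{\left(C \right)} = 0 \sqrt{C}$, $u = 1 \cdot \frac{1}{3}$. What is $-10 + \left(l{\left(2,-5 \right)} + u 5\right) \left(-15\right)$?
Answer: $85$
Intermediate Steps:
$u = \frac{1}{3}$ ($u = 1 \cdot \frac{1}{3} = \frac{1}{3} \approx 0.33333$)
$o{\left(C \right)} = -8$ ($o{\left(C \right)} = -8 + 0 \sqrt{C} = -8 + 0 = -8$)
$l{\left(U,n \right)} = -8$
$-10 + \left(l{\left(2,-5 \right)} + u 5\right) \left(-15\right) = -10 + \left(-8 + \frac{1}{3} \cdot 5\right) \left(-15\right) = -10 + \left(-8 + \frac{5}{3}\right) \left(-15\right) = -10 - -95 = -10 + 95 = 85$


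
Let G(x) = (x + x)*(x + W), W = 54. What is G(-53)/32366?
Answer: -53/16183 ≈ -0.0032750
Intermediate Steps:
G(x) = 2*x*(54 + x) (G(x) = (x + x)*(x + 54) = (2*x)*(54 + x) = 2*x*(54 + x))
G(-53)/32366 = (2*(-53)*(54 - 53))/32366 = (2*(-53)*1)*(1/32366) = -106*1/32366 = -53/16183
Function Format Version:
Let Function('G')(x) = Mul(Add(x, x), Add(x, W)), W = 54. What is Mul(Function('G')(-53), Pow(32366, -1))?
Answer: Rational(-53, 16183) ≈ -0.0032750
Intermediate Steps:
Function('G')(x) = Mul(2, x, Add(54, x)) (Function('G')(x) = Mul(Add(x, x), Add(x, 54)) = Mul(Mul(2, x), Add(54, x)) = Mul(2, x, Add(54, x)))
Mul(Function('G')(-53), Pow(32366, -1)) = Mul(Mul(2, -53, Add(54, -53)), Pow(32366, -1)) = Mul(Mul(2, -53, 1), Rational(1, 32366)) = Mul(-106, Rational(1, 32366)) = Rational(-53, 16183)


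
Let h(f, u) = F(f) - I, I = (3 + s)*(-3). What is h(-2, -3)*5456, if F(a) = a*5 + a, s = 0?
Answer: -16368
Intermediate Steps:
F(a) = 6*a (F(a) = 5*a + a = 6*a)
I = -9 (I = (3 + 0)*(-3) = 3*(-3) = -9)
h(f, u) = 9 + 6*f (h(f, u) = 6*f - 1*(-9) = 6*f + 9 = 9 + 6*f)
h(-2, -3)*5456 = (9 + 6*(-2))*5456 = (9 - 12)*5456 = -3*5456 = -16368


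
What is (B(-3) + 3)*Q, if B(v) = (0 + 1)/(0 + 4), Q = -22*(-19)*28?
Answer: 38038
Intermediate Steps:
Q = 11704 (Q = 418*28 = 11704)
B(v) = ¼ (B(v) = 1/4 = 1*(¼) = ¼)
(B(-3) + 3)*Q = (¼ + 3)*11704 = (13/4)*11704 = 38038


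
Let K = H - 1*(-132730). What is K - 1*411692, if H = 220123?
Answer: -58839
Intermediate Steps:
K = 352853 (K = 220123 - 1*(-132730) = 220123 + 132730 = 352853)
K - 1*411692 = 352853 - 1*411692 = 352853 - 411692 = -58839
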